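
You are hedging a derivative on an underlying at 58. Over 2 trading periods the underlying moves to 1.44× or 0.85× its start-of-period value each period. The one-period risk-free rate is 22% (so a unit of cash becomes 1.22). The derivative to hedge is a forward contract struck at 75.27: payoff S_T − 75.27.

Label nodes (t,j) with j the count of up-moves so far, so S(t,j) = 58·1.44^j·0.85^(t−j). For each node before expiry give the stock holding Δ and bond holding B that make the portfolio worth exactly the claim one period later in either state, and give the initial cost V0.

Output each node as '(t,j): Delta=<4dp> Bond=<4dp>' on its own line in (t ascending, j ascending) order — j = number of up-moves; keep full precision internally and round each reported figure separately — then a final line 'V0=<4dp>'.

Risk-neutral probability p* = (R−d)/(u−d) = (1.22−0.85)/(1.44−0.85) = 0.6271.
Payoff layer (t=2): V(2,0)=-33.3650, V(2,1)=-4.2780, V(2,2)=44.9988
Node (1,0) S=49.3000: V=(p*·-4.2780+(1−p*)·-33.3650)/1.22=-12.3967; Δ=(-4.2780−-33.3650)/(70.9920−41.9050)=1.0000; B=V−Δ·S=-61.6967
Node (1,1) S=83.5200: V=(p*·44.9988+(1−p*)·-4.2780)/1.22=21.8233; Δ=(44.9988−-4.2780)/(120.2688−70.9920)=1.0000; B=V−Δ·S=-61.6967
Node (0,0) S=58.0000: V=(p*·21.8233+(1−p*)·-12.3967)/1.22=7.4289; Δ=(21.8233−-12.3967)/(83.5200−49.3000)=1.0000; B=V−Δ·S=-50.5711
Self-financing check: at every node Δ·S+B equals the discounted successor values.

(0,0): Delta=1.0000 Bond=-50.5711
(1,0): Delta=1.0000 Bond=-61.6967
(1,1): Delta=1.0000 Bond=-61.6967
V0=7.4289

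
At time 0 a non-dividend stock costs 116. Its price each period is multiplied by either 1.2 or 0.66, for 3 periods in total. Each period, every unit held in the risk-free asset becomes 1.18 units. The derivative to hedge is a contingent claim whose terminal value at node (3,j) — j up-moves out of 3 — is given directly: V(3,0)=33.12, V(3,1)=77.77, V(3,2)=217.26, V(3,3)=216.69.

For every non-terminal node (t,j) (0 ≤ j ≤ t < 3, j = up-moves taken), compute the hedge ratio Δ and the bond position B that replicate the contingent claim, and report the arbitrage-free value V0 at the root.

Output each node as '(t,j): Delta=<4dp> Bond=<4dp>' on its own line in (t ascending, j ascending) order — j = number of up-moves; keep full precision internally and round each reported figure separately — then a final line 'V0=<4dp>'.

(0,0): Delta=0.1087 Bond=118.9677
(1,0): Delta=2.7873 Bond=-64.6928
(1,1): Delta=0.0521 Bond=148.2693
(2,0): Delta=1.6364 Bond=-18.1798
(2,1): Delta=2.8117 Bond=-78.5744
(2,2): Delta=-0.0063 Bond=184.7090
V0=131.5792

Risk-neutral probability p* = (R−d)/(u−d) = (1.18−0.66)/(1.2−0.66) = 0.9630.
Payoff layer (t=3): V(3,0)=33.1200, V(3,1)=77.7700, V(3,2)=217.2600, V(3,3)=216.6900
(2,0): S=50.5296. Δ = (V_up−V_dn)/(S_up−S_dn) = (77.7700−33.1200)/(60.6355−33.3495) = 1.6364. V = [p*·77.7700 + (1−p*)·33.1200]/1.18 = 64.5053. B = V − Δ·S = -18.1798.
(2,1): S=91.8720. Δ = (V_up−V_dn)/(S_up−S_dn) = (217.2600−77.7700)/(110.2464−60.6355) = 2.8117. V = [p*·217.2600 + (1−p*)·77.7700]/1.18 = 179.7404. B = V − Δ·S = -78.5744.
(2,2): S=167.0400. Δ = (V_up−V_dn)/(S_up−S_dn) = (216.6900−217.2600)/(200.4480−110.2464) = -0.0063. V = [p*·216.6900 + (1−p*)·217.2600]/1.18 = 183.6535. B = V − Δ·S = 184.7090.
(1,0): S=76.5600. Δ = (V_up−V_dn)/(S_up−S_dn) = (179.7404−64.5053)/(91.8720−50.5296) = 2.7873. V = [p*·179.7404 + (1−p*)·64.5053]/1.18 = 148.7055. B = V − Δ·S = -64.6928.
(1,1): S=139.2000. Δ = (V_up−V_dn)/(S_up−S_dn) = (183.6535−179.7404)/(167.0400−91.8720) = 0.0521. V = [p*·183.6535 + (1−p*)·179.7404]/1.18 = 155.5157. B = V − Δ·S = 148.2693.
(0,0): S=116.0000. Δ = (V_up−V_dn)/(S_up−S_dn) = (155.5157−148.7055)/(139.2000−76.5600) = 0.1087. V = [p*·155.5157 + (1−p*)·148.7055]/1.18 = 131.5792. B = V − Δ·S = 118.9677.
Each (Δ,B) replicates both successor values, so the strategy is self-financing and V0 is arbitrage-free.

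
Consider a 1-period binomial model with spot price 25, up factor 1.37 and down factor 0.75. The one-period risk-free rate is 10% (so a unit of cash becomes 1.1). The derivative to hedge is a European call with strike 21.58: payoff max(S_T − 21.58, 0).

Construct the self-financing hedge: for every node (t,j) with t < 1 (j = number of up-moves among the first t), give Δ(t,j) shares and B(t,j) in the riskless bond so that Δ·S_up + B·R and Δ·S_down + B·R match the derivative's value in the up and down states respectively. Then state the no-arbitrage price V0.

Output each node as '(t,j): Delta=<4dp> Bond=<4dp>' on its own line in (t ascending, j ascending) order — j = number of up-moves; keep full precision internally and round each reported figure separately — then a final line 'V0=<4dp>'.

(0,0): Delta=0.8174 Bond=-13.9333
V0=6.5022

The replicating-portfolio and risk-neutral prices coincide; use p* = (1.1−0.75)/(1.37−0.75) = 0.5645 for the latter.
Terminal values V(1,·): V(1,0)=0.0000, V(1,1)=12.6700
Node (0,0) S=25.0000: V=(p*·12.6700+(1−p*)·0.0000)/1.1=6.5022; Δ=(12.6700−0.0000)/(34.2500−18.7500)=0.8174; B=V−Δ·S=-13.9333
Root portfolio cost Δ·25+B reproduces V0=6.5022.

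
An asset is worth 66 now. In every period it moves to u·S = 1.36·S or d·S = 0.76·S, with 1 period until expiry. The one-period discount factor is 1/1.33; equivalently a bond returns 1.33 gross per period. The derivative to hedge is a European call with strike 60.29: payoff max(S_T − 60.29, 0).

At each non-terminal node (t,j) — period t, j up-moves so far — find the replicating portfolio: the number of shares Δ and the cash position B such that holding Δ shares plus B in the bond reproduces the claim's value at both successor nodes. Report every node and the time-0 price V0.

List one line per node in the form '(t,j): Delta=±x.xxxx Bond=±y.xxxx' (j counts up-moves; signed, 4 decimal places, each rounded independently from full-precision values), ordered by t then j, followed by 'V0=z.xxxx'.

(0,0): Delta=0.7442 Bond=-28.0667
V0=21.0500

Under the risk-neutral measure, an up-move has probability p* = (R−d)/(u−d) = 0.9500 and values discount at R = 1.33.
Terminal values V(1,·): V(1,0)=0.0000, V(1,1)=29.4700
(0,0): S=66.0000. Δ = (V_up−V_dn)/(S_up−S_dn) = (29.4700−0.0000)/(89.7600−50.1600) = 0.7442. V = [p*·29.4700 + (1−p*)·0.0000]/1.33 = 21.0500. B = V − Δ·S = -28.0667.
The time-0 hedge costs 21.0500, which is the no-arbitrage price.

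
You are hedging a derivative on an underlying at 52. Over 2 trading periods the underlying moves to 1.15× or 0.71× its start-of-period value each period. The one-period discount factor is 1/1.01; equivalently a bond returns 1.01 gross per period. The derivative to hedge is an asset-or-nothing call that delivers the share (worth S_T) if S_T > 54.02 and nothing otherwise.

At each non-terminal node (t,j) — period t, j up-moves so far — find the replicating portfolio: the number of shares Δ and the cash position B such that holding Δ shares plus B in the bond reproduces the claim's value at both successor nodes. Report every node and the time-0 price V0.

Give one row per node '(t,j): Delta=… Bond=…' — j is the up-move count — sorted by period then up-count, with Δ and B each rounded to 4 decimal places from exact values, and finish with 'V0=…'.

(0,0): Delta=2.0290 Bond=-74.1704
(1,0): Delta=0.0000 Bond=0.0000
(1,1): Delta=2.6136 Bond=-109.8711
V0=31.3396

No-arbitrage ⇒ martingale measure with p* = (R−d)/(u−d) = 0.6818.
Terminal values V(2,·): V(2,0)=0.0000, V(2,1)=0.0000, V(2,2)=68.7700
Node (1,0) S=36.9200: V=(p*·0.0000+(1−p*)·0.0000)/1.01=0.0000; Δ=(0.0000−0.0000)/(42.4580−26.2132)=0.0000; B=V−Δ·S=0.0000
Node (1,1) S=59.8000: V=(p*·68.7700+(1−p*)·0.0000)/1.01=46.4244; Δ=(68.7700−0.0000)/(68.7700−42.4580)=2.6136; B=V−Δ·S=-109.8711
Node (0,0) S=52.0000: V=(p*·46.4244+(1−p*)·0.0000)/1.01=31.3396; Δ=(46.4244−0.0000)/(59.8000−36.9200)=2.0290; B=V−Δ·S=-74.1704
Self-financing check: at every node Δ·S+B equals the discounted successor values.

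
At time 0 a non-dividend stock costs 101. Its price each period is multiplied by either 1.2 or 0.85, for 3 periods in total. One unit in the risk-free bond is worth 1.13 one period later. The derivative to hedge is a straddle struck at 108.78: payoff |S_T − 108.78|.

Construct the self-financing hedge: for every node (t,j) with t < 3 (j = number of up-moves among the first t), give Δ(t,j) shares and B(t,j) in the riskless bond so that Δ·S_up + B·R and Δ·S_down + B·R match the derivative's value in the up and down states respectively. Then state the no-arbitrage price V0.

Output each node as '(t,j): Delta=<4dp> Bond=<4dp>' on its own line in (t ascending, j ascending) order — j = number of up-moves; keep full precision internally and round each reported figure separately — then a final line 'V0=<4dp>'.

No-arbitrage ⇒ martingale measure with p* = (R−d)/(u−d) = 0.8000.
Terminal payoffs: V(3,0)=46.7534, V(3,1)=21.2130, V(3,2)=14.8440, V(3,3)=65.7480
(2,0): S=72.9725. Δ = (V_up−V_dn)/(S_up−S_dn) = (21.2130−46.7534)/(87.5670−62.0266) = -1.0000. V = [p*·21.2130 + (1−p*)·46.7534]/1.13 = 23.2930. B = V − Δ·S = 96.2655.
(2,1): S=103.0200. Δ = (V_up−V_dn)/(S_up−S_dn) = (14.8440−21.2130)/(123.6240−87.5670) = -0.1766. V = [p*·14.8440 + (1−p*)·21.2130]/1.13 = 14.2635. B = V − Δ·S = 32.4607.
(2,2): S=145.4400. Δ = (V_up−V_dn)/(S_up−S_dn) = (65.7480−14.8440)/(174.5280−123.6240) = 1.0000. V = [p*·65.7480 + (1−p*)·14.8440]/1.13 = 49.1745. B = V − Δ·S = -96.2655.
(1,0): S=85.8500. Δ = (V_up−V_dn)/(S_up−S_dn) = (14.2635−23.2930)/(103.0200−72.9725) = -0.3005. V = [p*·14.2635 + (1−p*)·23.2930]/1.13 = 14.2207. B = V − Δ·S = 40.0192.
(1,1): S=121.2000. Δ = (V_up−V_dn)/(S_up−S_dn) = (49.1745−14.2635)/(145.4400−103.0200) = 0.8230. V = [p*·49.1745 + (1−p*)·14.2635]/1.13 = 37.3383. B = V − Δ·S = -62.4073.
(0,0): S=101.0000. Δ = (V_up−V_dn)/(S_up−S_dn) = (37.3383−14.2207)/(121.2000−85.8500) = 0.6540. V = [p*·37.3383 + (1−p*)·14.2207]/1.13 = 28.9512. B = V − Δ·S = -37.0991.
Root portfolio cost Δ·101+B reproduces V0=28.9512.

(0,0): Delta=0.6540 Bond=-37.0991
(1,0): Delta=-0.3005 Bond=40.0192
(1,1): Delta=0.8230 Bond=-62.4073
(2,0): Delta=-1.0000 Bond=96.2655
(2,1): Delta=-0.1766 Bond=32.4607
(2,2): Delta=1.0000 Bond=-96.2655
V0=28.9512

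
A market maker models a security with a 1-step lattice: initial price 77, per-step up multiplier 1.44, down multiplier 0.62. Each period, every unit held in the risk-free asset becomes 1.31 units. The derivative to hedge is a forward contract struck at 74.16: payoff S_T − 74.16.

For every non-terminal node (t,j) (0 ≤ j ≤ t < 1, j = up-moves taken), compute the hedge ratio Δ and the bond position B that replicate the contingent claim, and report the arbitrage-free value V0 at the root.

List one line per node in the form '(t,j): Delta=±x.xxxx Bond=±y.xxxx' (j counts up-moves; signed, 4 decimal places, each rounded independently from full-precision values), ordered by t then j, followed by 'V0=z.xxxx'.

The replicating-portfolio and risk-neutral prices coincide; use p* = (1.31−0.62)/(1.44−0.62) = 0.8415 for the latter.
Terminal payoffs: V(1,0)=-26.4200, V(1,1)=36.7200
  t=0,j=0: stock 77.0000 → up 110.8800 (V=36.7200), down 47.7400 (V=-26.4200). Price 20.3893; hedge Δ=1.0000, bond B=-56.6107.
The time-0 hedge costs 20.3893, which is the no-arbitrage price.

(0,0): Delta=1.0000 Bond=-56.6107
V0=20.3893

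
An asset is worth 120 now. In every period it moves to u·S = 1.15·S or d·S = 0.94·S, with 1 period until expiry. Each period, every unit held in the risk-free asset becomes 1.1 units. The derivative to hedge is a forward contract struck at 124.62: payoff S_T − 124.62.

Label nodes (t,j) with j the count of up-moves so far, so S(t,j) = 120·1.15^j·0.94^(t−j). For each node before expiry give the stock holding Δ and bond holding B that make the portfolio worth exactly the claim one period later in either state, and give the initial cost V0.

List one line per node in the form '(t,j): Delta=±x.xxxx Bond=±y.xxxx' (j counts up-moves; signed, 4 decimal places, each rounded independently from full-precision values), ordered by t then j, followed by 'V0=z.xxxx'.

Risk-neutral probability p* = (R−d)/(u−d) = (1.1−0.94)/(1.15−0.94) = 0.7619.
At expiry t=1: V(1,0)=-11.8200, V(1,1)=13.3800
  t=0,j=0: stock 120.0000 → up 138.0000 (V=13.3800), down 112.8000 (V=-11.8200). Price 6.7091; hedge Δ=1.0000, bond B=-113.2909.
Each (Δ,B) replicates both successor values, so the strategy is self-financing and V0 is arbitrage-free.

(0,0): Delta=1.0000 Bond=-113.2909
V0=6.7091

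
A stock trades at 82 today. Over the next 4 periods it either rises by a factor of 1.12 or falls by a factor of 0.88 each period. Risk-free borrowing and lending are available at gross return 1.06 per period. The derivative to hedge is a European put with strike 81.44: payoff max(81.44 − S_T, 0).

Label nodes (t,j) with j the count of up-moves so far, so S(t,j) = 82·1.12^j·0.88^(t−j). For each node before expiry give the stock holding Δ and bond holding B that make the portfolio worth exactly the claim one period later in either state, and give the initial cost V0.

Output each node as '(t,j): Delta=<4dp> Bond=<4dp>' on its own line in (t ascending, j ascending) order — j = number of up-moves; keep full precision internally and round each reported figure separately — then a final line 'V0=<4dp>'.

(0,0): Delta=-0.1435 Bond=12.8624
(1,0): Delta=-0.4236 Bond=33.8489
(1,1): Delta=-0.0701 Bond=6.8958
(2,0): Delta=-1.0000 Bond=72.4813
(2,1): Delta=-0.2726 Bond=23.6793
(2,2): Delta=-0.0170 Bond=1.8530
(3,0): Delta=-1.0000 Bond=76.8302
(3,1): Delta=-1.0000 Bond=76.8302
(3,2): Delta=-0.0821 Bond=7.8567
(3,3): Delta=0.0000 Bond=0.0000
V0=1.0980

Risk-neutral probability p* = (R−d)/(u−d) = (1.06−0.88)/(1.12−0.88) = 0.7500.
Payoff layer (t=4): V(4,0)=32.2650, V(4,1)=18.8536, V(4,2)=1.7846, V(4,3)=0.0000, V(4,4)=0.0000
(3,0): S=55.8807. Δ = (V_up−V_dn)/(S_up−S_dn) = (18.8536−32.2650)/(62.5864−49.1750) = -1.0000. V = [p*·18.8536 + (1−p*)·32.2650]/1.06 = 20.9495. B = V − Δ·S = 76.8302.
(3,1): S=71.1209. Δ = (V_up−V_dn)/(S_up−S_dn) = (1.7846−18.8536)/(79.6554−62.5864) = -1.0000. V = [p*·1.7846 + (1−p*)·18.8536]/1.06 = 5.7093. B = V − Δ·S = 76.8302.
(3,2): S=90.5175. Δ = (V_up−V_dn)/(S_up−S_dn) = (0.0000−1.7846)/(101.3796−79.6554) = -0.0821. V = [p*·0.0000 + (1−p*)·1.7846]/1.06 = 0.4209. B = V − Δ·S = 7.8567.
(3,3): S=115.2041. Δ = (V_up−V_dn)/(S_up−S_dn) = (0.0000−0.0000)/(129.0286−101.3796) = 0.0000. V = [p*·0.0000 + (1−p*)·0.0000]/1.06 = 0.0000. B = V − Δ·S = 0.0000.
(2,0): S=63.5008. Δ = (V_up−V_dn)/(S_up−S_dn) = (5.7093−20.9495)/(71.1209−55.8807) = -1.0000. V = [p*·5.7093 + (1−p*)·20.9495]/1.06 = 8.9805. B = V − Δ·S = 72.4813.
(2,1): S=80.8192. Δ = (V_up−V_dn)/(S_up−S_dn) = (0.4209−5.7093)/(90.5175−71.1209) = -0.2726. V = [p*·0.4209 + (1−p*)·5.7093]/1.06 = 1.6443. B = V − Δ·S = 23.6793.
(2,2): S=102.8608. Δ = (V_up−V_dn)/(S_up−S_dn) = (0.0000−0.4209)/(115.2041−90.5175) = -0.0170. V = [p*·0.0000 + (1−p*)·0.4209]/1.06 = 0.0993. B = V − Δ·S = 1.8530.
(1,0): S=72.1600. Δ = (V_up−V_dn)/(S_up−S_dn) = (1.6443−8.9805)/(80.8192−63.5008) = -0.4236. V = [p*·1.6443 + (1−p*)·8.9805]/1.06 = 3.2815. B = V − Δ·S = 33.8489.
(1,1): S=91.8400. Δ = (V_up−V_dn)/(S_up−S_dn) = (0.0993−1.6443)/(102.8608−80.8192) = -0.0701. V = [p*·0.0993 + (1−p*)·1.6443]/1.06 = 0.4581. B = V − Δ·S = 6.8958.
(0,0): S=82.0000. Δ = (V_up−V_dn)/(S_up−S_dn) = (0.4581−3.2815)/(91.8400−72.1600) = -0.1435. V = [p*·0.4581 + (1−p*)·3.2815]/1.06 = 1.0980. B = V − Δ·S = 12.8624.
Self-financing check: at every node Δ·S+B equals the discounted successor values.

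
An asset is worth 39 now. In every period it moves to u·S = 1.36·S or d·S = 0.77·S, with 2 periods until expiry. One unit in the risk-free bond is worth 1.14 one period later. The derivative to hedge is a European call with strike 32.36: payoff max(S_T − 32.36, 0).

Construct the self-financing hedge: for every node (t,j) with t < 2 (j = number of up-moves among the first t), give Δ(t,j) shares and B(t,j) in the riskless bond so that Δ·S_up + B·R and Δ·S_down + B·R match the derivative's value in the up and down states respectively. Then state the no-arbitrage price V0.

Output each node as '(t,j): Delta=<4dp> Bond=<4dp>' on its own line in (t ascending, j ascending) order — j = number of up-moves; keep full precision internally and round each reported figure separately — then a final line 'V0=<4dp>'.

(0,0): Delta=0.8687 Bond=-18.7909
(1,0): Delta=0.4787 Bond=-9.7089
(1,1): Delta=1.0000 Bond=-28.3860
V0=15.0883

No-arbitrage ⇒ martingale measure with p* = (R−d)/(u−d) = 0.6271.
At expiry t=2: V(2,0)=0.0000, V(2,1)=8.4808, V(2,2)=39.7744
Node (1,0) S=30.0300: V=(p*·8.4808+(1−p*)·0.0000)/1.14=4.6653; Δ=(8.4808−0.0000)/(40.8408−23.1231)=0.4787; B=V−Δ·S=-9.7089
Node (1,1) S=53.0400: V=(p*·39.7744+(1−p*)·8.4808)/1.14=24.6540; Δ=(39.7744−8.4808)/(72.1344−40.8408)=1.0000; B=V−Δ·S=-28.3860
Node (0,0) S=39.0000: V=(p*·24.6540+(1−p*)·4.6653)/1.14=15.0883; Δ=(24.6540−4.6653)/(53.0400−30.0300)=0.8687; B=V−Δ·S=-18.7909
Each (Δ,B) replicates both successor values, so the strategy is self-financing and V0 is arbitrage-free.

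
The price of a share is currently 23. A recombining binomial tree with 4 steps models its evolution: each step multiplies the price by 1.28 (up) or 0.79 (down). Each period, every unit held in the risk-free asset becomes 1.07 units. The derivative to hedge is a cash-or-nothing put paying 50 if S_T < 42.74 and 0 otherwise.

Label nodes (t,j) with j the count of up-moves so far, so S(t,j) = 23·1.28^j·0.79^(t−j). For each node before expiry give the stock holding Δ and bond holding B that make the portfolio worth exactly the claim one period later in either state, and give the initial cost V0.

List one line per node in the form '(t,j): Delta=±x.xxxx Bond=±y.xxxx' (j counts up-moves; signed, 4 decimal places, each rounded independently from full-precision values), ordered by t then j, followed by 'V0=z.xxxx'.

Risk-neutral probability p* = (R−d)/(u−d) = (1.07−0.79)/(1.28−0.79) = 0.5714.
Terminal values V(4,·): V(4,0)=50.0000, V(4,1)=50.0000, V(4,2)=50.0000, V(4,3)=50.0000, V(4,4)=0.0000
(3,0): S=11.3399. Δ = (V_up−V_dn)/(S_up−S_dn) = (50.0000−50.0000)/(14.5151−8.9585) = 0.0000. V = [p*·50.0000 + (1−p*)·50.0000]/1.07 = 46.7290. B = V − Δ·S = 46.7290.
(3,1): S=18.3735. Δ = (V_up−V_dn)/(S_up−S_dn) = (50.0000−50.0000)/(23.5181−14.5151) = 0.0000. V = [p*·50.0000 + (1−p*)·50.0000]/1.07 = 46.7290. B = V − Δ·S = 46.7290.
(3,2): S=29.7697. Δ = (V_up−V_dn)/(S_up−S_dn) = (50.0000−50.0000)/(38.1053−23.5181) = 0.0000. V = [p*·50.0000 + (1−p*)·50.0000]/1.07 = 46.7290. B = V − Δ·S = 46.7290.
(3,3): S=48.2345. Δ = (V_up−V_dn)/(S_up−S_dn) = (0.0000−50.0000)/(61.7402−38.1053) = -2.1155. V = [p*·0.0000 + (1−p*)·50.0000]/1.07 = 20.0267. B = V − Δ·S = 122.0675.
(2,0): S=14.3543. Δ = (V_up−V_dn)/(S_up−S_dn) = (46.7290−46.7290)/(18.3735−11.3399) = 0.0000. V = [p*·46.7290 + (1−p*)·46.7290]/1.07 = 43.6719. B = V − Δ·S = 43.6719.
(2,1): S=23.2576. Δ = (V_up−V_dn)/(S_up−S_dn) = (46.7290−46.7290)/(29.7697−18.3735) = 0.0000. V = [p*·46.7290 + (1−p*)·46.7290]/1.07 = 43.6719. B = V − Δ·S = 43.6719.
(2,2): S=37.6832. Δ = (V_up−V_dn)/(S_up−S_dn) = (20.0267−46.7290)/(48.2345−29.7697) = -1.4461. V = [p*·20.0267 + (1−p*)·46.7290]/1.07 = 29.4117. B = V − Δ·S = 83.9061.
(1,0): S=18.1700. Δ = (V_up−V_dn)/(S_up−S_dn) = (43.6719−43.6719)/(23.2576−14.3543) = 0.0000. V = [p*·43.6719 + (1−p*)·43.6719]/1.07 = 40.8149. B = V − Δ·S = 40.8149.
(1,1): S=29.4400. Δ = (V_up−V_dn)/(S_up−S_dn) = (29.4117−43.6719)/(37.6832−23.2576) = -0.9885. V = [p*·29.4117 + (1−p*)·43.6719]/1.07 = 33.1993. B = V − Δ·S = 62.3018.
(0,0): S=23.0000. Δ = (V_up−V_dn)/(S_up−S_dn) = (33.1993−40.8149)/(29.4400−18.1700) = -0.6757. V = [p*·33.1993 + (1−p*)·40.8149]/1.07 = 34.0777. B = V − Δ·S = 49.6197.
Self-financing check: at every node Δ·S+B equals the discounted successor values.

(0,0): Delta=-0.6757 Bond=49.6197
(1,0): Delta=0.0000 Bond=40.8149
(1,1): Delta=-0.9885 Bond=62.3018
(2,0): Delta=0.0000 Bond=43.6719
(2,1): Delta=0.0000 Bond=43.6719
(2,2): Delta=-1.4461 Bond=83.9061
(3,0): Delta=0.0000 Bond=46.7290
(3,1): Delta=0.0000 Bond=46.7290
(3,2): Delta=0.0000 Bond=46.7290
(3,3): Delta=-2.1155 Bond=122.0675
V0=34.0777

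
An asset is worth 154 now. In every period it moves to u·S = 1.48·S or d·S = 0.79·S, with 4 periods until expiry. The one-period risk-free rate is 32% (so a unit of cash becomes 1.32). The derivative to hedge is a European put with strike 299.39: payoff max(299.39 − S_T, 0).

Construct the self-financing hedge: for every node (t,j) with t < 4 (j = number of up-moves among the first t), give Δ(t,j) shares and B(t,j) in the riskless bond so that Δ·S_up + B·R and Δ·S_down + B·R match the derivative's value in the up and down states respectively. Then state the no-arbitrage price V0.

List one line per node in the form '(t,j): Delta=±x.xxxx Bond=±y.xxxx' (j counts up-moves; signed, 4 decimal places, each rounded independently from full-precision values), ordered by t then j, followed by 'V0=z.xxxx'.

(0,0): Delta=-0.2017 Bond=39.2180
(1,0): Delta=-0.6168 Bond=102.2676
(1,1): Delta=-0.1348 Bond=36.5224
(2,0): Delta=-1.0000 Bond=171.8262
(2,1): Delta=-0.5550 Bond=123.8739
(2,2): Delta=-0.0671 Bond=25.3676
(3,0): Delta=-1.0000 Bond=226.8106
(3,1): Delta=-1.0000 Bond=226.8106
(3,2): Delta=-0.4833 Bond=144.4050
(3,3): Delta=0.0000 Bond=0.0000
V0=8.1596

No-arbitrage ⇒ martingale measure with p* = (R−d)/(u−d) = 0.7681.
Terminal values V(4,·): V(4,0)=239.4069, V(4,1)=187.0166, V(4,2)=88.8676, V(4,3)=0.0000, V(4,4)=0.0000
  t=3,j=0: stock 75.9280 → up 112.3734 (V=187.0166), down 59.9831 (V=239.4069). Price 150.8826; hedge Δ=-1.0000, bond B=226.8106.
  t=3,j=1: stock 142.2449 → up 210.5224 (V=88.8676), down 112.3734 (V=187.0166). Price 84.5657; hedge Δ=-1.0000, bond B=226.8106.
  t=3,j=2: stock 266.4841 → up 394.3964 (V=0.0000), down 210.5224 (V=88.8676). Price 15.6113; hedge Δ=-0.4833, bond B=144.4050.
  t=3,j=3: stock 499.2360 → up 738.8692 (V=0.0000), down 394.3964 (V=0.0000). Price 0.0000; hedge Δ=0.0000, bond B=0.0000.
  t=2,j=0: stock 96.1114 → up 142.2449 (V=84.5657), down 75.9280 (V=150.8826). Price 75.7148; hedge Δ=-1.0000, bond B=171.8262.
  t=2,j=1: stock 180.0568 → up 266.4841 (V=15.6113), down 142.2449 (V=84.5657). Price 23.9400; hedge Δ=-0.5550, bond B=123.8739.
  t=2,j=2: stock 337.3216 → up 499.2360 (V=0.0000), down 266.4841 (V=15.6113). Price 2.7424; hedge Δ=-0.0671, bond B=25.3676.
  t=1,j=0: stock 121.6600 → up 180.0568 (V=23.9400), down 96.1114 (V=75.7148). Price 27.2316; hedge Δ=-0.6168, bond B=102.2676.
  t=1,j=1: stock 227.9200 → up 337.3216 (V=2.7424), down 180.0568 (V=23.9400). Price 5.8014; hedge Δ=-0.1348, bond B=36.5224.
  t=0,j=0: stock 154.0000 → up 227.9200 (V=5.8014), down 121.6600 (V=27.2316). Price 8.1596; hedge Δ=-0.2017, bond B=39.2180.
Check: Δ(0,0)·S0 + B(0,0) = 8.1596 = V0.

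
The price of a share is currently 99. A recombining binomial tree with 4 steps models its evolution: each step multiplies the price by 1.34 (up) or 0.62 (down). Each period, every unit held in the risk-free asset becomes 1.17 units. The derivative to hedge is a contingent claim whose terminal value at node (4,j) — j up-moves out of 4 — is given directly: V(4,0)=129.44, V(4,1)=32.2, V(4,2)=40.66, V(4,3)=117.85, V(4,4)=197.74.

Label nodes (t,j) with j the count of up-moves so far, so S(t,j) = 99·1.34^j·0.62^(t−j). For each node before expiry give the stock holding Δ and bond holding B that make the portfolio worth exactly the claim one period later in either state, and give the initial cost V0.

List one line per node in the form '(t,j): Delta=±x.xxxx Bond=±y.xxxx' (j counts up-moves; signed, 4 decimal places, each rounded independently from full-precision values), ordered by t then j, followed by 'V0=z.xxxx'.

(0,0): Delta=0.5897 Bond=9.1723
(1,0): Delta=0.7054 Bond=3.6284
(1,1): Delta=0.5731 Bond=12.9272
(2,0): Delta=-0.5146 Bond=50.6722
(2,1): Delta=0.8799 Bond=-10.1049
(2,2): Delta=0.5292 Bond=22.9231
(3,0): Delta=-5.7240 Bond=182.2004
(3,1): Delta=0.2304 Bond=21.2949
(3,2): Delta=0.9727 Bond=-22.0591
(3,3): Delta=0.4658 Bond=41.9281
V0=67.5482

Under the risk-neutral measure, an up-move has probability p* = (R−d)/(u−d) = 0.7639 and values discount at R = 1.17.
Payoff layer (t=4): V(4,0)=129.4400, V(4,1)=32.2000, V(4,2)=40.6600, V(4,3)=117.8500, V(4,4)=197.7400
Node (3,0) S=23.5945: V=(p*·32.2000+(1−p*)·129.4400)/1.17=47.1448; Δ=(32.2000−129.4400)/(31.6166−14.6286)=-5.7240; B=V−Δ·S=182.2004
Node (3,1) S=50.9945: V=(p*·40.6600+(1−p*)·32.2000)/1.17=33.0449; Δ=(40.6600−32.2000)/(68.3326−31.6166)=0.2304; B=V−Δ·S=21.2949
Node (3,2) S=110.2139: V=(p*·117.8500+(1−p*)·40.6600)/1.17=85.1492; Δ=(117.8500−40.6600)/(147.6867−68.3326)=0.9727; B=V−Δ·S=-22.0591
Node (3,3) S=238.2043: V=(p*·197.7400+(1−p*)·117.8500)/1.17=152.8864; Δ=(197.7400−117.8500)/(319.1938−147.6867)=0.4658; B=V−Δ·S=41.9281
Node (2,0) S=38.0556: V=(p*·33.0449+(1−p*)·47.1448)/1.17=31.0889; Δ=(33.0449−47.1448)/(50.9945−23.5945)=-0.5146; B=V−Δ·S=50.6722
Node (2,1) S=82.2492: V=(p*·85.1492+(1−p*)·33.0449)/1.17=62.2622; Δ=(85.1492−33.0449)/(110.2139−50.9945)=0.8799; B=V−Δ·S=-10.1049
Node (2,2) S=177.7644: V=(p*·152.8864+(1−p*)·85.1492)/1.17=117.0025; Δ=(152.8864−85.1492)/(238.2043−110.2139)=0.5292; B=V−Δ·S=22.9231
Node (1,0) S=61.3800: V=(p*·62.2622+(1−p*)·31.0889)/1.17=46.9247; Δ=(62.2622−31.0889)/(82.2492−38.0556)=0.7054; B=V−Δ·S=3.6284
Node (1,1) S=132.6600: V=(p*·117.0025+(1−p*)·62.2622)/1.17=88.9553; Δ=(117.0025−62.2622)/(177.7644−82.2492)=0.5731; B=V−Δ·S=12.9272
Node (0,0) S=99.0000: V=(p*·88.9553+(1−p*)·46.9247)/1.17=67.5482; Δ=(88.9553−46.9247)/(132.6600−61.3800)=0.5897; B=V−Δ·S=9.1723
Root portfolio cost Δ·99+B reproduces V0=67.5482.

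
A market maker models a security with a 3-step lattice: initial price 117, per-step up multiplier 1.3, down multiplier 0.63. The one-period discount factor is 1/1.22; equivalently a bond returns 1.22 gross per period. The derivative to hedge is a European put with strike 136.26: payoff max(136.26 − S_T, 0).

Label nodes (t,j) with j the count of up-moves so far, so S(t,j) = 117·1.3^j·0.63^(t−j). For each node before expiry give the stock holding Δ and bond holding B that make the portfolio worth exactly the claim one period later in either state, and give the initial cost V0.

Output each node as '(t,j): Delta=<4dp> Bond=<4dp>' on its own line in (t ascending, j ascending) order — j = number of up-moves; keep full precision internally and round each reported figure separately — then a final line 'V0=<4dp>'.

Risk-neutral probability p* = (R−d)/(u−d) = (1.22−0.63)/(1.3−0.63) = 0.8806.
Payoff layer (t=3): V(3,0)=107.0045, V(3,1)=75.8915, V(3,2)=11.6901, V(3,3)=0.0000
Node (2,0) S=46.4373: V=(p*·75.8915+(1−p*)·107.0045)/1.22=65.2512; Δ=(75.8915−107.0045)/(60.3685−29.2555)=-1.0000; B=V−Δ·S=111.6885
Node (2,1) S=95.8230: V=(p*·11.6901+(1−p*)·75.8915)/1.22=15.8655; Δ=(11.6901−75.8915)/(124.5699−60.3685)=-1.0000; B=V−Δ·S=111.6885
Node (2,2) S=197.7300: V=(p*·0.0000+(1−p*)·11.6901)/1.22=1.1441; Δ=(0.0000−11.6901)/(257.0490−124.5699)=-0.0882; B=V−Δ·S=18.5920
Node (1,0) S=73.7100: V=(p*·15.8655+(1−p*)·65.2512)/1.22=17.8380; Δ=(15.8655−65.2512)/(95.8230−46.4373)=-1.0000; B=V−Δ·S=91.5480
Node (1,1) S=152.1000: V=(p*·1.1441+(1−p*)·15.8655)/1.22=2.3786; Δ=(1.1441−15.8655)/(197.7300−95.8230)=-0.1445; B=V−Δ·S=24.3508
Node (0,0) S=117.0000: V=(p*·2.3786+(1−p*)·17.8380)/1.22=3.4627; Δ=(2.3786−17.8380)/(152.1000−73.7100)=-0.1972; B=V−Δ·S=26.5364
Each (Δ,B) replicates both successor values, so the strategy is self-financing and V0 is arbitrage-free.

(0,0): Delta=-0.1972 Bond=26.5364
(1,0): Delta=-1.0000 Bond=91.5480
(1,1): Delta=-0.1445 Bond=24.3508
(2,0): Delta=-1.0000 Bond=111.6885
(2,1): Delta=-1.0000 Bond=111.6885
(2,2): Delta=-0.0882 Bond=18.5920
V0=3.4627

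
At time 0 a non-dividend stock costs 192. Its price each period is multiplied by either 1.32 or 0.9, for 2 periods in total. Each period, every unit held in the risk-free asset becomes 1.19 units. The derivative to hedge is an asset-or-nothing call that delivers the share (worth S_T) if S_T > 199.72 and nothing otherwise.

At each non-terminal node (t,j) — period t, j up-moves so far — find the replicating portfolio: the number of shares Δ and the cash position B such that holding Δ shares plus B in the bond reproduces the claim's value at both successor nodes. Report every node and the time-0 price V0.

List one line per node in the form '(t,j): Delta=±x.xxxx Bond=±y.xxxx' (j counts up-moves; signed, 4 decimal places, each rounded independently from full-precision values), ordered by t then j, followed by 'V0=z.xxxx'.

Since d<R<u, set p* = (R−d)/(u−d) = 0.6905; price each node as the discounted p*-expectation of its children.
Payoff layer (t=2): V(2,0)=0.0000, V(2,1)=228.0960, V(2,2)=334.5408
  t=1,j=0: stock 172.8000 → up 228.0960 (V=228.0960), down 155.5200 (V=0.0000). Price 132.3486; hedge Δ=3.1429, bond B=-410.7371.
  t=1,j=1: stock 253.4400 → up 334.5408 (V=334.5408), down 228.0960 (V=228.0960). Price 253.4400; hedge Δ=1.0000, bond B=0.0000.
  t=0,j=0: stock 192.0000 → up 253.4400 (V=253.4400), down 172.8000 (V=132.3486). Price 181.4784; hedge Δ=1.5016, bond B=-106.8344.
Self-financing check: at every node Δ·S+B equals the discounted successor values.

(0,0): Delta=1.5016 Bond=-106.8344
(1,0): Delta=3.1429 Bond=-410.7371
(1,1): Delta=1.0000 Bond=0.0000
V0=181.4784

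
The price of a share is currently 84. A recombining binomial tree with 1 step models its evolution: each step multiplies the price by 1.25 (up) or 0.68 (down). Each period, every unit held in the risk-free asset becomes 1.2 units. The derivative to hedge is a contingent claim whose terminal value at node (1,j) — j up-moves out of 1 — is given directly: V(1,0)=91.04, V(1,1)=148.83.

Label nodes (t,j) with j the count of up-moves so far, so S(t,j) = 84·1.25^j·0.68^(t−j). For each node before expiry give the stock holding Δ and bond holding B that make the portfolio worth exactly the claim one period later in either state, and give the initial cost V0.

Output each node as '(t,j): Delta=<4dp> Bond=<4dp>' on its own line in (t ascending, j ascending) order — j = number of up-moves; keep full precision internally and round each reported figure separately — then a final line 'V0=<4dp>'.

Under the risk-neutral measure, an up-move has probability p* = (R−d)/(u−d) = 0.9123 and values discount at R = 1.2.
Terminal values V(1,·): V(1,0)=91.0400, V(1,1)=148.8300
(0,0): S=84.0000. Δ = (V_up−V_dn)/(S_up−S_dn) = (148.8300−91.0400)/(105.0000−57.1200) = 1.2070. V = [p*·148.8300 + (1−p*)·91.0400]/1.2 = 119.8006. B = V − Δ·S = 18.4146.
Check: Δ(0,0)·S0 + B(0,0) = 119.8006 = V0.

(0,0): Delta=1.2070 Bond=18.4146
V0=119.8006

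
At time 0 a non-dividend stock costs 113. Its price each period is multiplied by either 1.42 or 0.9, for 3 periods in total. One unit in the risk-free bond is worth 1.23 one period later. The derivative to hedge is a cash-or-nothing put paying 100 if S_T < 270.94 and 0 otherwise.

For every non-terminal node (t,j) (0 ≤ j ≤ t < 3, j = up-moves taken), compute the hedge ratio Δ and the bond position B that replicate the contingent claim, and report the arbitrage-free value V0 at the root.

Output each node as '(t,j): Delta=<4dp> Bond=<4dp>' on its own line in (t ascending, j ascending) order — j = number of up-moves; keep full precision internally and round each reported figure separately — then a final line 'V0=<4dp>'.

(0,0): Delta=-0.4530 Bond=91.1964
(1,0): Delta=0.0000 Bond=66.0982
(1,1): Delta=-0.6184 Bond=138.6987
(2,0): Delta=0.0000 Bond=81.3008
(2,1): Delta=0.0000 Bond=81.3008
(2,2): Delta=-0.8440 Bond=222.0138
V0=40.0038

No-arbitrage ⇒ martingale measure with p* = (R−d)/(u−d) = 0.6346.
Payoff layer (t=3): V(3,0)=100.0000, V(3,1)=100.0000, V(3,2)=100.0000, V(3,3)=0.0000
  t=2,j=0: stock 91.5300 → up 129.9726 (V=100.0000), down 82.3770 (V=100.0000). Price 81.3008; hedge Δ=0.0000, bond B=81.3008.
  t=2,j=1: stock 144.4140 → up 205.0679 (V=100.0000), down 129.9726 (V=100.0000). Price 81.3008; hedge Δ=0.0000, bond B=81.3008.
  t=2,j=2: stock 227.8532 → up 323.5515 (V=0.0000), down 205.0679 (V=100.0000). Price 29.7061; hedge Δ=-0.8440, bond B=222.0138.
  t=1,j=0: stock 101.7000 → up 144.4140 (V=81.3008), down 91.5300 (V=81.3008). Price 66.0982; hedge Δ=0.0000, bond B=66.0982.
  t=1,j=1: stock 160.4600 → up 227.8532 (V=29.7061), down 144.4140 (V=81.3008). Price 39.4780; hedge Δ=-0.6184, bond B=138.6987.
  t=0,j=0: stock 113.0000 → up 160.4600 (V=39.4780), down 101.7000 (V=66.0982). Price 40.0038; hedge Δ=-0.4530, bond B=91.1964.
Check: Δ(0,0)·S0 + B(0,0) = 40.0038 = V0.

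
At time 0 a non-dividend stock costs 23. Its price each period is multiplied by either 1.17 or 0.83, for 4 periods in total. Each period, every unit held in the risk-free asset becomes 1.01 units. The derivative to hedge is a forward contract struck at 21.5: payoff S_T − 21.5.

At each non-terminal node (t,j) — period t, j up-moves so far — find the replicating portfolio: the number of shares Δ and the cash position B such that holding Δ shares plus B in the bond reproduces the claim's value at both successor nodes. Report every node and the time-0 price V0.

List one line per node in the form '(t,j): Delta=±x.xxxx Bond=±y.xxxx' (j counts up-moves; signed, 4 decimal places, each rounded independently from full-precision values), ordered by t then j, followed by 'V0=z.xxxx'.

No-arbitrage ⇒ martingale measure with p* = (R−d)/(u−d) = 0.5294.
At expiry t=4: V(4,0)=-10.5846, V(4,1)=-6.1132, V(4,2)=0.1898, V(4,3)=9.0748, V(4,4)=21.5994
  t=3,j=0: stock 13.1511 → up 15.3868 (V=-6.1132), down 10.9154 (V=-10.5846). Price -8.1360; hedge Δ=1.0000, bond B=-21.2871.
  t=3,j=1: stock 18.5383 → up 21.6898 (V=0.1898), down 15.3868 (V=-6.1132). Price -2.7488; hedge Δ=1.0000, bond B=-21.2871.
  t=3,j=2: stock 26.1323 → up 30.5748 (V=9.0748), down 21.6898 (V=0.1898). Price 4.8452; hedge Δ=1.0000, bond B=-21.2871.
  t=3,j=3: stock 36.8371 → up 43.0994 (V=21.5994), down 30.5748 (V=9.0748). Price 15.5500; hedge Δ=1.0000, bond B=-21.2871.
  t=2,j=0: stock 15.8447 → up 18.5383 (V=-2.7488), down 13.1511 (V=-8.1360). Price -5.2317; hedge Δ=1.0000, bond B=-21.0764.
  t=2,j=1: stock 22.3353 → up 26.1323 (V=4.8452), down 18.5383 (V=-2.7488). Price 1.2589; hedge Δ=1.0000, bond B=-21.0764.
  t=2,j=2: stock 31.4847 → up 36.8371 (V=15.5500), down 26.1323 (V=4.8452). Price 10.4083; hedge Δ=1.0000, bond B=-21.0764.
  t=1,j=0: stock 19.0900 → up 22.3353 (V=1.2589), down 15.8447 (V=-5.2317). Price -1.7777; hedge Δ=1.0000, bond B=-20.8677.
  t=1,j=1: stock 26.9100 → up 31.4847 (V=10.4083), down 22.3353 (V=1.2589). Price 6.0423; hedge Δ=1.0000, bond B=-20.8677.
  t=0,j=0: stock 23.0000 → up 26.9100 (V=6.0423), down 19.0900 (V=-1.7777). Price 2.3389; hedge Δ=1.0000, bond B=-20.6611.
Check: Δ(0,0)·S0 + B(0,0) = 2.3389 = V0.

(0,0): Delta=1.0000 Bond=-20.6611
(1,0): Delta=1.0000 Bond=-20.8677
(1,1): Delta=1.0000 Bond=-20.8677
(2,0): Delta=1.0000 Bond=-21.0764
(2,1): Delta=1.0000 Bond=-21.0764
(2,2): Delta=1.0000 Bond=-21.0764
(3,0): Delta=1.0000 Bond=-21.2871
(3,1): Delta=1.0000 Bond=-21.2871
(3,2): Delta=1.0000 Bond=-21.2871
(3,3): Delta=1.0000 Bond=-21.2871
V0=2.3389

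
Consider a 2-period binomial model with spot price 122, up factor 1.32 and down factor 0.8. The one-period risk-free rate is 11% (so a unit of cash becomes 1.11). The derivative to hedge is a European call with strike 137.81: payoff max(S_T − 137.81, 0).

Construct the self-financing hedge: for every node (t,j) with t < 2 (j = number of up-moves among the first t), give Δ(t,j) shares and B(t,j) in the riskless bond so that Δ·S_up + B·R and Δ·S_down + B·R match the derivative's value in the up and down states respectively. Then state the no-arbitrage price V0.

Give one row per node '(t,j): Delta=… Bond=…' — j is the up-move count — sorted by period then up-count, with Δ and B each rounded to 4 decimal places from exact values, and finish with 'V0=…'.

(0,0): Delta=0.6329 Bond=-55.6525
(1,0): Delta=0.0000 Bond=0.0000
(1,1): Delta=0.8928 Bond=-103.6213
V0=21.5653

Under the risk-neutral measure, an up-move has probability p* = (R−d)/(u−d) = 0.5962 and values discount at R = 1.11.
Terminal values V(2,·): V(2,0)=0.0000, V(2,1)=0.0000, V(2,2)=74.7628
  t=1,j=0: stock 97.6000 → up 128.8320 (V=0.0000), down 78.0800 (V=0.0000). Price 0.0000; hedge Δ=0.0000, bond B=0.0000.
  t=1,j=1: stock 161.0400 → up 212.5728 (V=74.7628), down 128.8320 (V=0.0000). Price 40.1533; hedge Δ=0.8928, bond B=-103.6213.
  t=0,j=0: stock 122.0000 → up 161.0400 (V=40.1533), down 97.6000 (V=0.0000). Price 21.5653; hedge Δ=0.6329, bond B=-55.6525.
The time-0 hedge costs 21.5653, which is the no-arbitrage price.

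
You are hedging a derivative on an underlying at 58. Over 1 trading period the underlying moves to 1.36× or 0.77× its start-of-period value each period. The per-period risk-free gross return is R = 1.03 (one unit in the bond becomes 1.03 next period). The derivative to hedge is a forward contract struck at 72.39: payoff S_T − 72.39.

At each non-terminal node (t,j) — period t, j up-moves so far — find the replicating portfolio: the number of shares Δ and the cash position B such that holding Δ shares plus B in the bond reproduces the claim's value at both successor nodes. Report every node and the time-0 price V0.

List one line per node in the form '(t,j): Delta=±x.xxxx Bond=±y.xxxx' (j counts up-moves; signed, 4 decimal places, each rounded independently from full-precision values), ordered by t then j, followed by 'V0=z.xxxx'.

(0,0): Delta=1.0000 Bond=-70.2816
V0=-12.2816

Under the risk-neutral measure, an up-move has probability p* = (R−d)/(u−d) = 0.4407 and values discount at R = 1.03.
Payoff layer (t=1): V(1,0)=-27.7300, V(1,1)=6.4900
(0,0): S=58.0000. Δ = (V_up−V_dn)/(S_up−S_dn) = (6.4900−-27.7300)/(78.8800−44.6600) = 1.0000. V = [p*·6.4900 + (1−p*)·-27.7300]/1.03 = -12.2816. B = V − Δ·S = -70.2816.
Self-financing check: at every node Δ·S+B equals the discounted successor values.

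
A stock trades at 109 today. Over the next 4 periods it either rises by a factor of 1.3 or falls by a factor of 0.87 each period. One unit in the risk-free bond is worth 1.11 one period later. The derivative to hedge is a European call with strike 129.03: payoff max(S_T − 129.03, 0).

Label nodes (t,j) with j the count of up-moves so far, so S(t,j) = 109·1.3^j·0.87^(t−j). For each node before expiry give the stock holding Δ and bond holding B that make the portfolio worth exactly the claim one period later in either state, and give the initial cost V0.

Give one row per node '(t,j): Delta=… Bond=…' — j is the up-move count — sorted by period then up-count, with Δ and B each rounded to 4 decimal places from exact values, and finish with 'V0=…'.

(0,0): Delta=0.7763 Bond=-54.4078
(1,0): Delta=0.5294 Bond=-36.9783
(1,1): Delta=0.9071 Bond=-78.9290
(2,0): Delta=0.1474 Bond=-9.5306
(2,1): Delta=0.7318 Bond=-65.9955
(2,2): Delta=1.0000 Bond=-104.7236
(3,0): Delta=0.0000 Bond=0.0000
(3,1): Delta=0.2255 Bond=-18.9540
(3,2): Delta=1.0000 Bond=-116.2432
(3,3): Delta=1.0000 Bond=-116.2432
V0=30.2078

No-arbitrage ⇒ martingale measure with p* = (R−d)/(u−d) = 0.5581.
Payoff layer (t=4): V(4,0)=0.0000, V(4,1)=0.0000, V(4,2)=10.3985, V(4,3)=79.3115, V(4,4)=182.2849
Node (3,0) S=71.7768: V=(p*·0.0000+(1−p*)·0.0000)/1.11=0.0000; Δ=(0.0000−0.0000)/(93.3099−62.4458)=0.0000; B=V−Δ·S=0.0000
Node (3,1) S=107.2527: V=(p*·10.3985+(1−p*)·0.0000)/1.11=5.2287; Δ=(10.3985−0.0000)/(139.4285−93.3099)=0.2255; B=V−Δ·S=-18.9540
Node (3,2) S=160.2627: V=(p*·79.3115+(1−p*)·10.3985)/1.11=44.0195; Δ=(79.3115−10.3985)/(208.3415−139.4285)=1.0000; B=V−Δ·S=-116.2432
Node (3,3) S=239.4730: V=(p*·182.2849+(1−p*)·79.3115)/1.11=123.2298; Δ=(182.2849−79.3115)/(311.3149−208.3415)=1.0000; B=V−Δ·S=-116.2432
Node (2,0) S=82.5021: V=(p*·5.2287+(1−p*)·0.0000)/1.11=2.6291; Δ=(5.2287−0.0000)/(107.2527−71.7768)=0.1474; B=V−Δ·S=-9.5306
Node (2,1) S=123.2790: V=(p*·44.0195+(1−p*)·5.2287)/1.11=24.2156; Δ=(44.0195−5.2287)/(160.2627−107.2527)=0.7318; B=V−Δ·S=-65.9955
Node (2,2) S=184.2100: V=(p*·123.2298+(1−p*)·44.0195)/1.11=79.4864; Δ=(123.2298−44.0195)/(239.4730−160.2627)=1.0000; B=V−Δ·S=-104.7236
Node (1,0) S=94.8300: V=(p*·24.2156+(1−p*)·2.6291)/1.11=13.2229; Δ=(24.2156−2.6291)/(123.2790−82.5021)=0.5294; B=V−Δ·S=-36.9783
Node (1,1) S=141.7000: V=(p*·79.4864+(1−p*)·24.2156)/1.11=49.6076; Δ=(79.4864−24.2156)/(184.2100−123.2790)=0.9071; B=V−Δ·S=-78.9290
Node (0,0) S=109.0000: V=(p*·49.6076+(1−p*)·13.2229)/1.11=30.2078; Δ=(49.6076−13.2229)/(141.7000−94.8300)=0.7763; B=V−Δ·S=-54.4078
Each (Δ,B) replicates both successor values, so the strategy is self-financing and V0 is arbitrage-free.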